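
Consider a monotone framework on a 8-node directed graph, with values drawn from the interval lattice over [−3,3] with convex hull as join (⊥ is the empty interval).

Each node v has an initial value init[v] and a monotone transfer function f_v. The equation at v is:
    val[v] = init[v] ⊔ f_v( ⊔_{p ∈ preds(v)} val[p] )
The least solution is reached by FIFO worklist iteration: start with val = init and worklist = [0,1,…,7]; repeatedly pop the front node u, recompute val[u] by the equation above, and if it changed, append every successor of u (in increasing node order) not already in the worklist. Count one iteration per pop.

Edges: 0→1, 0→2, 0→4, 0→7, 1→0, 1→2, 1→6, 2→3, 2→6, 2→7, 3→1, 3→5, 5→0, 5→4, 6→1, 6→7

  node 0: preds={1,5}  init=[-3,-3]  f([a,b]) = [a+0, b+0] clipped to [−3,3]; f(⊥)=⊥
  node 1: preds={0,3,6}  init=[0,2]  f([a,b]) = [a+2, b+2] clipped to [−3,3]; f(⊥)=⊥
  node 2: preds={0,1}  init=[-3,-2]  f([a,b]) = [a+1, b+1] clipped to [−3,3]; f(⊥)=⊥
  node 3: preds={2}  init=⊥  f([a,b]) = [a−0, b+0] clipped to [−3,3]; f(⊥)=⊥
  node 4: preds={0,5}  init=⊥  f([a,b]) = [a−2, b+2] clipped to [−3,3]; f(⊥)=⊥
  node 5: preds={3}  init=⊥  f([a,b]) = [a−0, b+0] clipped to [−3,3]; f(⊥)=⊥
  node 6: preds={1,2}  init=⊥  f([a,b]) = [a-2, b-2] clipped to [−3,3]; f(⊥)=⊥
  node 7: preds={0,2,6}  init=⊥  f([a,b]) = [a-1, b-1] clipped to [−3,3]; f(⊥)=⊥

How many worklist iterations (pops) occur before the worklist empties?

13

Iteration log — 13 steps:
  step 1. node 0  ⊔preds=[0,2]  new=[-3,2]  old=[-3,-3]  +wl: 
  step 2. node 1  ⊔preds=[-3,2]  new=[-1,3]  old=[0,2]  +wl: 0
  step 3. node 2  ⊔preds=[-3,3]  new=[-3,3]  old=[-3,-2]  +wl: 
  step 4. node 3  ⊔preds=[-3,3]  new=[-3,3]  old=⊥  +wl: 1
  step 5. node 4  ⊔preds=[-3,2]  new=[-3,3]  old=⊥  +wl: 
  step 6. node 5  ⊔preds=[-3,3]  new=[-3,3]  old=⊥  +wl: 4
  step 7. node 6  ⊔preds=[-3,3]  new=[-3,1]  old=⊥  +wl: 
  step 8. node 7  ⊔preds=[-3,3]  new=[-3,2]  old=⊥  +wl: 
  step 9. node 0  ⊔preds=[-3,3]  new=[-3,3]  old=[-3,2]  +wl: 2,7
  step 10. node 1  ⊔preds=[-3,3]  new=[-1,3]  stable
  step 11. node 4  ⊔preds=[-3,3]  new=[-3,3]  stable
  step 12. node 2  ⊔preds=[-3,3]  new=[-3,3]  stable
  step 13. node 7  ⊔preds=[-3,3]  new=[-3,2]  stable

Least fixpoint reached:
  node 0: [-3,3]
  node 1: [-1,3]
  node 2: [-3,3]
  node 3: [-3,3]
  node 4: [-3,3]
  node 5: [-3,3]
  node 6: [-3,1]
  node 7: [-3,2]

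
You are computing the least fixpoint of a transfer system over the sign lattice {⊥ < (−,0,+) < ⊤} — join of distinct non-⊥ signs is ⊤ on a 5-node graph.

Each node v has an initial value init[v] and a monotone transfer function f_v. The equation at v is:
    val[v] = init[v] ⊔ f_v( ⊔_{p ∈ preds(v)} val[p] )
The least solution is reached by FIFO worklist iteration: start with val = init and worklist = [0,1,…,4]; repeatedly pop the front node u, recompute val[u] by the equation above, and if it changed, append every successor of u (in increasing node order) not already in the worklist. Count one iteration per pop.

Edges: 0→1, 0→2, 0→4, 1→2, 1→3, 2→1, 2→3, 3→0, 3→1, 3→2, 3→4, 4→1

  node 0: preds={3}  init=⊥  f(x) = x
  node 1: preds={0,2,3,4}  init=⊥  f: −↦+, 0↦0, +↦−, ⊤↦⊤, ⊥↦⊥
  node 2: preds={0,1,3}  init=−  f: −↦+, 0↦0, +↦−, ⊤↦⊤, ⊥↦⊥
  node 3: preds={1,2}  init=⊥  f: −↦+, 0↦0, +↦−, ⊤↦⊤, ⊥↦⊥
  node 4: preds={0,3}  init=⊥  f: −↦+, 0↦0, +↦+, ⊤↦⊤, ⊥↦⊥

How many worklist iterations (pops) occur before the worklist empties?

Worklist (11 pops):
  #1 pop 0: in=⊥ → ⊥ (no change)
  #2 pop 1: in=− → + (was ⊥); enqueue []
  #3 pop 2: in=+ → − (no change)
  #4 pop 3: in=⊤ → ⊤ (was ⊥); enqueue [0,1,2]
  #5 pop 4: in=⊤ → ⊤ (was ⊥); enqueue []
  #6 pop 0: in=⊤ → ⊤ (was ⊥); enqueue [4]
  #7 pop 1: in=⊤ → ⊤ (was +); enqueue [3]
  #8 pop 2: in=⊤ → ⊤ (was −); enqueue [1]
  #9 pop 4: in=⊤ → ⊤ (no change)
  #10 pop 3: in=⊤ → ⊤ (no change)
  #11 pop 1: in=⊤ → ⊤ (no change)

Fixpoint:
  val[0] = ⊤
  val[1] = ⊤
  val[2] = ⊤
  val[3] = ⊤
  val[4] = ⊤

11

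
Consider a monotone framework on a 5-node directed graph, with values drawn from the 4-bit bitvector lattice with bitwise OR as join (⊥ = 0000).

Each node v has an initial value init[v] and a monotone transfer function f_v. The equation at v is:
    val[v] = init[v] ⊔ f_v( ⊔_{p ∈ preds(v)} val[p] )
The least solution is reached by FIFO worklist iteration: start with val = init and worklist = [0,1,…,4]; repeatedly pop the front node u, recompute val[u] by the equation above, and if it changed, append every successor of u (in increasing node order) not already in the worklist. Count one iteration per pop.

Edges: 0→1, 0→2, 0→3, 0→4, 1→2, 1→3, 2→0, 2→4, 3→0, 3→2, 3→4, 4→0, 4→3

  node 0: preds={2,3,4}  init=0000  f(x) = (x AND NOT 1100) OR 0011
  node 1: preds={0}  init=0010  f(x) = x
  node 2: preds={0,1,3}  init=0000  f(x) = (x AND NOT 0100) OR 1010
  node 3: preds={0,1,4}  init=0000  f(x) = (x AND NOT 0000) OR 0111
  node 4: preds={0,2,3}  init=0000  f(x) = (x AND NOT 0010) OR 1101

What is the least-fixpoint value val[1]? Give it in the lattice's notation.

Worklist (11 pops):
  #1 pop 0: in=0000 → 0011 (was 0000); enqueue []
  #2 pop 1: in=0011 → 0011 (was 0010); enqueue []
  #3 pop 2: in=0011 → 1011 (was 0000); enqueue [0]
  #4 pop 3: in=0011 → 0111 (was 0000); enqueue [2]
  #5 pop 4: in=1111 → 1101 (was 0000); enqueue [3]
  #6 pop 0: in=1111 → 0011 (no change)
  #7 pop 2: in=0111 → 1011 (no change)
  #8 pop 3: in=1111 → 1111 (was 0111); enqueue [0,2,4]
  #9 pop 0: in=1111 → 0011 (no change)
  #10 pop 2: in=1111 → 1011 (no change)
  #11 pop 4: in=1111 → 1101 (no change)

Fixpoint:
  val[0] = 0011
  val[1] = 0011
  val[2] = 1011
  val[3] = 1111
  val[4] = 1101

0011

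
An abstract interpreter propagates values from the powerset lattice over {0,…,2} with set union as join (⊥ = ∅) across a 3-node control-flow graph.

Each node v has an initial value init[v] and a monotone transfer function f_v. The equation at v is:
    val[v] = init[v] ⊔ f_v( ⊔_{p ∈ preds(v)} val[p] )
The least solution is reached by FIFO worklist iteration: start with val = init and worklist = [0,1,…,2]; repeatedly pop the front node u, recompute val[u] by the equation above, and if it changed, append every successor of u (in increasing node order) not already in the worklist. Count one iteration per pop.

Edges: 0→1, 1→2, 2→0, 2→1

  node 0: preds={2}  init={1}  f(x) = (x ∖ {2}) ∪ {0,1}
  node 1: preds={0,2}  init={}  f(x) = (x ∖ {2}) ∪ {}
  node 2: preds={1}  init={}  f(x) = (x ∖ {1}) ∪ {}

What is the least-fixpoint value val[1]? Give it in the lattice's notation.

Worklist (5 pops):
  #1 pop 0: in={} → {0,1} (was {1}); enqueue []
  #2 pop 1: in={0,1} → {0,1} (was {}); enqueue []
  #3 pop 2: in={0,1} → {0} (was {}); enqueue [0,1]
  #4 pop 0: in={0} → {0,1} (no change)
  #5 pop 1: in={0,1} → {0,1} (no change)

Fixpoint:
  val[0] = {0,1}
  val[1] = {0,1}
  val[2] = {0}

{0,1}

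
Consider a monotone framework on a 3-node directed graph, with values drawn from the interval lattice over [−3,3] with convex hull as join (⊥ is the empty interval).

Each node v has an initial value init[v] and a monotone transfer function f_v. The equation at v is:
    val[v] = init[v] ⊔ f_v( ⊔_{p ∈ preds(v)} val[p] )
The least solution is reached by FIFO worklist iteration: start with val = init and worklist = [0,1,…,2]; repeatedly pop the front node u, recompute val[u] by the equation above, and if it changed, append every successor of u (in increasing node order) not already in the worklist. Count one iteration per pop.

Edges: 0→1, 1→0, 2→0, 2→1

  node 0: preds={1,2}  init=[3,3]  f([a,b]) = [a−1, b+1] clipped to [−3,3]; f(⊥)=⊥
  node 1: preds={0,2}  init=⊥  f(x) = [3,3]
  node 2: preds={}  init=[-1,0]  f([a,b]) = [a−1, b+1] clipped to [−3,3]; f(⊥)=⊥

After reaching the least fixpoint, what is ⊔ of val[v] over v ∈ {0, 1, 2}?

Worklist (4 pops):
  #1 pop 0: in=[-1,0] → [-2,3] (was [3,3]); enqueue []
  #2 pop 1: in=[-2,3] → [3,3] (was ⊥); enqueue [0]
  #3 pop 2: in=⊥ → [-1,0] (no change)
  #4 pop 0: in=[-1,3] → [-2,3] (no change)

Fixpoint:
  val[0] = [-2,3]
  val[1] = [3,3]
  val[2] = [-1,0]

[-2,3]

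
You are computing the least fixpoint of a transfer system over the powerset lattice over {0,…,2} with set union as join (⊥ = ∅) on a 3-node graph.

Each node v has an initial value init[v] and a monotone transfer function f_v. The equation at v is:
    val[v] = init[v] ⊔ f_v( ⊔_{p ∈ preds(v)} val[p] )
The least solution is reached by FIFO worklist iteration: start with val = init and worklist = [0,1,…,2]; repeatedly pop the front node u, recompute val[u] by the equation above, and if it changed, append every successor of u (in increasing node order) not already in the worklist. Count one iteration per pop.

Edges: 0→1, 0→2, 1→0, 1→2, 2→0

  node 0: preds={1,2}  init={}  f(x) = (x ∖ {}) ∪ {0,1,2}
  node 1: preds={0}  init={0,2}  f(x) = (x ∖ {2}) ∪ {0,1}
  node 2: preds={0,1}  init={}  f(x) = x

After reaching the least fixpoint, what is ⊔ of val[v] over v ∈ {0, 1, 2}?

Iteration log — 4 steps:
  step 1. node 0  ⊔preds={0,2}  new={0,1,2}  old={}  +wl: 
  step 2. node 1  ⊔preds={0,1,2}  new={0,1,2}  old={0,2}  +wl: 0
  step 3. node 2  ⊔preds={0,1,2}  new={0,1,2}  old={}  +wl: 
  step 4. node 0  ⊔preds={0,1,2}  new={0,1,2}  stable

Least fixpoint reached:
  node 0: {0,1,2}
  node 1: {0,1,2}
  node 2: {0,1,2}

{0,1,2}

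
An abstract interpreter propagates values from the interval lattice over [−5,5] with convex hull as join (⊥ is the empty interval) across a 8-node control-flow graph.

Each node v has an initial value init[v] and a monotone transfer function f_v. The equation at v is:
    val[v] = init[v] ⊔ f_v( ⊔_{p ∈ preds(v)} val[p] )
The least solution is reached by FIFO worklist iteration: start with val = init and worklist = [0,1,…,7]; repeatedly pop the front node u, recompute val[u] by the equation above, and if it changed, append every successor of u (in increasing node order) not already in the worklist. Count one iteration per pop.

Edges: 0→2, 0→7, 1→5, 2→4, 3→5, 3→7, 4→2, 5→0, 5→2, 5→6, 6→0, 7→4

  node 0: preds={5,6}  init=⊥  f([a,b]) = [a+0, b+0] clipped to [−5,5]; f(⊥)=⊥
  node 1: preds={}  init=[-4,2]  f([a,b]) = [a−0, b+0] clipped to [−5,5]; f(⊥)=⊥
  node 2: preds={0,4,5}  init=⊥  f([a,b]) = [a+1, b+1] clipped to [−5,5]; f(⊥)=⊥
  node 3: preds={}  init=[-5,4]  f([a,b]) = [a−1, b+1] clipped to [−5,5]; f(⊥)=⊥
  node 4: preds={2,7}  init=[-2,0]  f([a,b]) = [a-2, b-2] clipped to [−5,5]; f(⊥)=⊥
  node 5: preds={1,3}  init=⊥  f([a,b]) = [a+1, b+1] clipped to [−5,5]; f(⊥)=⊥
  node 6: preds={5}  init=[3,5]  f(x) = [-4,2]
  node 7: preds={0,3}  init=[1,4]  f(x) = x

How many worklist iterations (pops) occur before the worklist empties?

14

Worklist (14 pops):
  #1 pop 0: in=[3,5] → [3,5] (was ⊥); enqueue []
  #2 pop 1: in=⊥ → [-4,2] (no change)
  #3 pop 2: in=[-2,5] → [-1,5] (was ⊥); enqueue []
  #4 pop 3: in=⊥ → [-5,4] (no change)
  #5 pop 4: in=[-1,5] → [-3,3] (was [-2,0]); enqueue [2]
  #6 pop 5: in=[-5,4] → [-4,5] (was ⊥); enqueue [0]
  #7 pop 6: in=[-4,5] → [-4,5] (was [3,5]); enqueue []
  #8 pop 7: in=[-5,5] → [-5,5] (was [1,4]); enqueue [4]
  #9 pop 2: in=[-4,5] → [-3,5] (was [-1,5]); enqueue []
  #10 pop 0: in=[-4,5] → [-4,5] (was [3,5]); enqueue [2,7]
  #11 pop 4: in=[-5,5] → [-5,3] (was [-3,3]); enqueue []
  #12 pop 2: in=[-5,5] → [-4,5] (was [-3,5]); enqueue [4]
  #13 pop 7: in=[-5,5] → [-5,5] (no change)
  #14 pop 4: in=[-5,5] → [-5,3] (no change)

Fixpoint:
  val[0] = [-4,5]
  val[1] = [-4,2]
  val[2] = [-4,5]
  val[3] = [-5,4]
  val[4] = [-5,3]
  val[5] = [-4,5]
  val[6] = [-4,5]
  val[7] = [-5,5]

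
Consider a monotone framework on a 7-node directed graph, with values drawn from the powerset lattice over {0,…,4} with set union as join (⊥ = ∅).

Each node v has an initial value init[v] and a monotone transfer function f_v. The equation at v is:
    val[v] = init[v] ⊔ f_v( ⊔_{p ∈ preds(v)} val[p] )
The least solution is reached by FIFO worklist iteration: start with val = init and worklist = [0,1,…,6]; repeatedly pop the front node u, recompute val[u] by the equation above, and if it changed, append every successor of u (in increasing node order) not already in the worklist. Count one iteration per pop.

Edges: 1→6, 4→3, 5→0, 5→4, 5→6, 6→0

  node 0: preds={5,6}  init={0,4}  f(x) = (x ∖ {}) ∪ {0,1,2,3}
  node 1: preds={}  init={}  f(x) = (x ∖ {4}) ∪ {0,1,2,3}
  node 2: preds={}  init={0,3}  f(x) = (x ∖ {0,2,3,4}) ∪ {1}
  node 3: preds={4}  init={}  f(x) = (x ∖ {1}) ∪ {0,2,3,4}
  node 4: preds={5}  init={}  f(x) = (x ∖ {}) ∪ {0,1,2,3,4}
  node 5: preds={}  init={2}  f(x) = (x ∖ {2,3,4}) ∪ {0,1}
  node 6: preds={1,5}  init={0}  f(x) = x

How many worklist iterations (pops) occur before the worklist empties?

Worklist (10 pops):
  #1 pop 0: in={0,2} → {0,1,2,3,4} (was {0,4}); enqueue []
  #2 pop 1: in={} → {0,1,2,3} (was {}); enqueue []
  #3 pop 2: in={} → {0,1,3} (was {0,3}); enqueue []
  #4 pop 3: in={} → {0,2,3,4} (was {}); enqueue []
  #5 pop 4: in={2} → {0,1,2,3,4} (was {}); enqueue [3]
  #6 pop 5: in={} → {0,1,2} (was {2}); enqueue [0,4]
  #7 pop 6: in={0,1,2,3} → {0,1,2,3} (was {0}); enqueue []
  #8 pop 3: in={0,1,2,3,4} → {0,2,3,4} (no change)
  #9 pop 0: in={0,1,2,3} → {0,1,2,3,4} (no change)
  #10 pop 4: in={0,1,2} → {0,1,2,3,4} (no change)

Fixpoint:
  val[0] = {0,1,2,3,4}
  val[1] = {0,1,2,3}
  val[2] = {0,1,3}
  val[3] = {0,2,3,4}
  val[4] = {0,1,2,3,4}
  val[5] = {0,1,2}
  val[6] = {0,1,2,3}

10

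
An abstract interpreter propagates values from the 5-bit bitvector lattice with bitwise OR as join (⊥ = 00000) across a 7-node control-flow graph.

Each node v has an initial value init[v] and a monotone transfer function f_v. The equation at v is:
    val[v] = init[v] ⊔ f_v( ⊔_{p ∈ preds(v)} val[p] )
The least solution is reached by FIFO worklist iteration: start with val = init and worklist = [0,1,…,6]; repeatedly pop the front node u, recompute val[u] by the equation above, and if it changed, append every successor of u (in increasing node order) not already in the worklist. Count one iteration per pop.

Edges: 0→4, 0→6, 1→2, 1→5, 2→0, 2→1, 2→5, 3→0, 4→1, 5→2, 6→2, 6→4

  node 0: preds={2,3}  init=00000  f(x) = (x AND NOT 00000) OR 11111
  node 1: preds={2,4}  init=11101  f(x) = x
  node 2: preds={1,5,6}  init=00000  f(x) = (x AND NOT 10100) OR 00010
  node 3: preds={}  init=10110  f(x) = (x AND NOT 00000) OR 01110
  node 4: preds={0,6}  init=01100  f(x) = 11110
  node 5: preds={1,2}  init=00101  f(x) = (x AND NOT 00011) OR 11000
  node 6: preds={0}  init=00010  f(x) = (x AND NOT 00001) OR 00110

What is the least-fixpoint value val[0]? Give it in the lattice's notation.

Worklist (12 pops):
  #1 pop 0: in=10110 → 11111 (was 00000); enqueue []
  #2 pop 1: in=01100 → 11101 (no change)
  #3 pop 2: in=11111 → 01011 (was 00000); enqueue [0,1]
  #4 pop 3: in=00000 → 11110 (was 10110); enqueue []
  #5 pop 4: in=11111 → 11110 (was 01100); enqueue []
  #6 pop 5: in=11111 → 11101 (was 00101); enqueue [2]
  #7 pop 6: in=11111 → 11110 (was 00010); enqueue [4]
  #8 pop 0: in=11111 → 11111 (no change)
  #9 pop 1: in=11111 → 11111 (was 11101); enqueue [5]
  #10 pop 2: in=11111 → 01011 (no change)
  #11 pop 4: in=11111 → 11110 (no change)
  #12 pop 5: in=11111 → 11101 (no change)

Fixpoint:
  val[0] = 11111
  val[1] = 11111
  val[2] = 01011
  val[3] = 11110
  val[4] = 11110
  val[5] = 11101
  val[6] = 11110

11111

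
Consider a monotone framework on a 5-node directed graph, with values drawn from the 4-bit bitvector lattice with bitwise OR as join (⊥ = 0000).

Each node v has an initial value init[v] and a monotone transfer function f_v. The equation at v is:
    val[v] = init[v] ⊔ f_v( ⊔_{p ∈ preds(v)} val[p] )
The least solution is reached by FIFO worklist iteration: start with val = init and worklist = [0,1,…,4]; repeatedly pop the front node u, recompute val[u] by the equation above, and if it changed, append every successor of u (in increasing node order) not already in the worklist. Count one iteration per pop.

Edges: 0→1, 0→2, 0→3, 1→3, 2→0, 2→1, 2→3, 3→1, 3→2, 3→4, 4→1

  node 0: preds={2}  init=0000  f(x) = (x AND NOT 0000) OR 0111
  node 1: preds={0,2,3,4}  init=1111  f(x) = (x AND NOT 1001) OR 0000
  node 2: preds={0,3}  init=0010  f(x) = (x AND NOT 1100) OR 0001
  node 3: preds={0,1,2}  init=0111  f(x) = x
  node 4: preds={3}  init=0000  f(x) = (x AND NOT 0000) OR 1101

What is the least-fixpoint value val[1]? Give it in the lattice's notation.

1111

Iteration log — 8 steps:
  step 1. node 0  ⊔preds=0010  new=0111  old=0000  +wl: 
  step 2. node 1  ⊔preds=0111  new=1111  stable
  step 3. node 2  ⊔preds=0111  new=0011  old=0010  +wl: 0,1
  step 4. node 3  ⊔preds=1111  new=1111  old=0111  +wl: 2
  step 5. node 4  ⊔preds=1111  new=1111  old=0000  +wl: 
  step 6. node 0  ⊔preds=0011  new=0111  stable
  step 7. node 1  ⊔preds=1111  new=1111  stable
  step 8. node 2  ⊔preds=1111  new=0011  stable

Least fixpoint reached:
  node 0: 0111
  node 1: 1111
  node 2: 0011
  node 3: 1111
  node 4: 1111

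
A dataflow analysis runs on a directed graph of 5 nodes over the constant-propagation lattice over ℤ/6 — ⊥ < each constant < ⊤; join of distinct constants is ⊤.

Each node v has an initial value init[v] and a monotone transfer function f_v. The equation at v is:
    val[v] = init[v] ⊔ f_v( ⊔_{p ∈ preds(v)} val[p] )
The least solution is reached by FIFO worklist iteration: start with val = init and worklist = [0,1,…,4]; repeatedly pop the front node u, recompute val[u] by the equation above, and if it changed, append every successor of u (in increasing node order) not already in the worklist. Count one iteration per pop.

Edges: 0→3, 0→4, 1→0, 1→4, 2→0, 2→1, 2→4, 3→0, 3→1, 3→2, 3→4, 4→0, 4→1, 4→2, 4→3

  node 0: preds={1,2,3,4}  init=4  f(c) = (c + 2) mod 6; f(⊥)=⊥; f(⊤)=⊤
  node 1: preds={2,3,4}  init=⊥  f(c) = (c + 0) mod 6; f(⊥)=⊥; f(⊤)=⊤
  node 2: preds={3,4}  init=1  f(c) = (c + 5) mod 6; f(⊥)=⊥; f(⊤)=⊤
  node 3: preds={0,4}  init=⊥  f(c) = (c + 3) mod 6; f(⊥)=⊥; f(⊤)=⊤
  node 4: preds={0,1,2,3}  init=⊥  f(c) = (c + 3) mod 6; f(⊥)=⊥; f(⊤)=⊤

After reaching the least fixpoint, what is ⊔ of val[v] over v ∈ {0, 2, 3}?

Trace (12 dequeues):
  [1] u=0 | in 1 | out ⊤ | prev 4 | push {}
  [2] u=1 | in 1 | out 1 | prev ⊥ | push {0}
  [3] u=2 | in ⊥ | out 1 | ==
  [4] u=3 | in ⊤ | out ⊤ | prev ⊥ | push {1,2}
  [5] u=4 | in ⊤ | out ⊤ | prev ⊥ | push {3}
  [6] u=0 | in ⊤ | out ⊤ | ==
  [7] u=1 | in ⊤ | out ⊤ | prev 1 | push {0,4}
  [8] u=2 | in ⊤ | out ⊤ | prev 1 | push {1}
  [9] u=3 | in ⊤ | out ⊤ | ==
  [10] u=0 | in ⊤ | out ⊤ | ==
  [11] u=4 | in ⊤ | out ⊤ | ==
  [12] u=1 | in ⊤ | out ⊤ | ==

Converged values:
  [0] ⊤
  [1] ⊤
  [2] ⊤
  [3] ⊤
  [4] ⊤

⊤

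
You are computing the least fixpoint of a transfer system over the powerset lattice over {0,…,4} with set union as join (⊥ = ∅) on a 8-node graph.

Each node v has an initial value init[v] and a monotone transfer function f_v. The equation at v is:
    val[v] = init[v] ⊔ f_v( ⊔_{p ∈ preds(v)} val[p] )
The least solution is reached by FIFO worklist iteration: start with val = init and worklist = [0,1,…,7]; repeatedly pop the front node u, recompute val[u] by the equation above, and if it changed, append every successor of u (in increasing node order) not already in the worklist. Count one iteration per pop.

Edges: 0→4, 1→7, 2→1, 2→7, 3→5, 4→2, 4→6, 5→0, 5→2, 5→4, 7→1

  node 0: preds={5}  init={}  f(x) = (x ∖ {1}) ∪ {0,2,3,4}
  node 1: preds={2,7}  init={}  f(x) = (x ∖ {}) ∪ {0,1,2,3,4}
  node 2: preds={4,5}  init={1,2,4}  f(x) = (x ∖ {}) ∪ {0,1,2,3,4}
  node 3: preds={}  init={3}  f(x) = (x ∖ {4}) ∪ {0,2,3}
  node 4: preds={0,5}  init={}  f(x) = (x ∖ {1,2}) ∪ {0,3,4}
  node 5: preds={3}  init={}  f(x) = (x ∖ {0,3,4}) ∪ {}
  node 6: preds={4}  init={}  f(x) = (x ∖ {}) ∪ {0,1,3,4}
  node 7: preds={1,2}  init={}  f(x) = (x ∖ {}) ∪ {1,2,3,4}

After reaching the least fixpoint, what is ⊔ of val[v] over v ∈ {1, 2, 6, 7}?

{0,1,2,3,4}

Iteration log — 12 steps:
  step 1. node 0  ⊔preds={}  new={0,2,3,4}  old={}  +wl: 
  step 2. node 1  ⊔preds={1,2,4}  new={0,1,2,3,4}  old={}  +wl: 
  step 3. node 2  ⊔preds={}  new={0,1,2,3,4}  old={1,2,4}  +wl: 1
  step 4. node 3  ⊔preds={}  new={0,2,3}  old={3}  +wl: 
  step 5. node 4  ⊔preds={0,2,3,4}  new={0,3,4}  old={}  +wl: 2
  step 6. node 5  ⊔preds={0,2,3}  new={2}  old={}  +wl: 0,4
  step 7. node 6  ⊔preds={0,3,4}  new={0,1,3,4}  old={}  +wl: 
  step 8. node 7  ⊔preds={0,1,2,3,4}  new={0,1,2,3,4}  old={}  +wl: 
  step 9. node 1  ⊔preds={0,1,2,3,4}  new={0,1,2,3,4}  stable
  step 10. node 2  ⊔preds={0,2,3,4}  new={0,1,2,3,4}  stable
  step 11. node 0  ⊔preds={2}  new={0,2,3,4}  stable
  step 12. node 4  ⊔preds={0,2,3,4}  new={0,3,4}  stable

Least fixpoint reached:
  node 0: {0,2,3,4}
  node 1: {0,1,2,3,4}
  node 2: {0,1,2,3,4}
  node 3: {0,2,3}
  node 4: {0,3,4}
  node 5: {2}
  node 6: {0,1,3,4}
  node 7: {0,1,2,3,4}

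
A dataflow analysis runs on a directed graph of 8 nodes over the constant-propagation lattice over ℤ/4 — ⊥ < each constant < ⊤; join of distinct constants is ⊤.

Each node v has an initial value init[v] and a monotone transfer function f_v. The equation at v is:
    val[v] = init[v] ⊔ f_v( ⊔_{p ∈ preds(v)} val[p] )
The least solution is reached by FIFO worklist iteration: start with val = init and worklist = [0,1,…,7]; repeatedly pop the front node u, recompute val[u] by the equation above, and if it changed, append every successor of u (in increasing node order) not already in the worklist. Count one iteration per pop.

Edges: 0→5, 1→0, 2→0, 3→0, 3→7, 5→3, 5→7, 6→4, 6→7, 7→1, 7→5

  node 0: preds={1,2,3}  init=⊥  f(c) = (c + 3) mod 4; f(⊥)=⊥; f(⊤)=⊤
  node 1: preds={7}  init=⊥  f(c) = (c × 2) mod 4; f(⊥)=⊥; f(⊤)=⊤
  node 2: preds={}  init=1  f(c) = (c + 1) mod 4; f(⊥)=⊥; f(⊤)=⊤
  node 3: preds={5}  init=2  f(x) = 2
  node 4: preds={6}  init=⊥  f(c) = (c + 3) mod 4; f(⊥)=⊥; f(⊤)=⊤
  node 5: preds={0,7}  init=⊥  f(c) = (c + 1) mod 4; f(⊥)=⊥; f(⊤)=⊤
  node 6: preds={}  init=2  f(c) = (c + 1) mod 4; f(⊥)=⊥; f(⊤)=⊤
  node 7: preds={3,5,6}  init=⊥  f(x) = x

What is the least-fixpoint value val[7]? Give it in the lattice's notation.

Iteration log — 12 steps:
  step 1. node 0  ⊔preds=⊤  new=⊤  old=⊥  +wl: 
  step 2. node 1  ⊔preds=⊥  new=⊥  stable
  step 3. node 2  ⊔preds=⊥  new=1  stable
  step 4. node 3  ⊔preds=⊥  new=2  stable
  step 5. node 4  ⊔preds=2  new=1  old=⊥  +wl: 
  step 6. node 5  ⊔preds=⊤  new=⊤  old=⊥  +wl: 3
  step 7. node 6  ⊔preds=⊥  new=2  stable
  step 8. node 7  ⊔preds=⊤  new=⊤  old=⊥  +wl: 1,5
  step 9. node 3  ⊔preds=⊤  new=2  stable
  step 10. node 1  ⊔preds=⊤  new=⊤  old=⊥  +wl: 0
  step 11. node 5  ⊔preds=⊤  new=⊤  stable
  step 12. node 0  ⊔preds=⊤  new=⊤  stable

Least fixpoint reached:
  node 0: ⊤
  node 1: ⊤
  node 2: 1
  node 3: 2
  node 4: 1
  node 5: ⊤
  node 6: 2
  node 7: ⊤

⊤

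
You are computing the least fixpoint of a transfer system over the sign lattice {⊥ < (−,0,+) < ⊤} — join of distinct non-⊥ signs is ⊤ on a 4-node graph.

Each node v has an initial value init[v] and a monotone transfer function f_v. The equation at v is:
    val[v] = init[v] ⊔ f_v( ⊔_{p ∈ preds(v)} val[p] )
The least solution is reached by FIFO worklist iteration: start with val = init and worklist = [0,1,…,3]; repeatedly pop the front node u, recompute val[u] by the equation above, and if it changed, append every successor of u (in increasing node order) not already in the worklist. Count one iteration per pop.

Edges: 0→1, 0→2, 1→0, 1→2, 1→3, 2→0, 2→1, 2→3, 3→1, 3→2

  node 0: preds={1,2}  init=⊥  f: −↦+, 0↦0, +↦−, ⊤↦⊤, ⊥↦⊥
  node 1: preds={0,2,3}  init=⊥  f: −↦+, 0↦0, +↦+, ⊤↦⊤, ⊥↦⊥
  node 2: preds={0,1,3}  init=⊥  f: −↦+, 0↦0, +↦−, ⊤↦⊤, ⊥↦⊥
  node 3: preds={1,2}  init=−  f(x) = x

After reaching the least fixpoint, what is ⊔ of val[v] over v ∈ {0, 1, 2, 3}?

Iteration log — 9 steps:
  step 1. node 0  ⊔preds=⊥  new=⊥  stable
  step 2. node 1  ⊔preds=−  new=+  old=⊥  +wl: 0
  step 3. node 2  ⊔preds=⊤  new=⊤  old=⊥  +wl: 1
  step 4. node 3  ⊔preds=⊤  new=⊤  old=−  +wl: 2
  step 5. node 0  ⊔preds=⊤  new=⊤  old=⊥  +wl: 
  step 6. node 1  ⊔preds=⊤  new=⊤  old=+  +wl: 0,3
  step 7. node 2  ⊔preds=⊤  new=⊤  stable
  step 8. node 0  ⊔preds=⊤  new=⊤  stable
  step 9. node 3  ⊔preds=⊤  new=⊤  stable

Least fixpoint reached:
  node 0: ⊤
  node 1: ⊤
  node 2: ⊤
  node 3: ⊤

⊤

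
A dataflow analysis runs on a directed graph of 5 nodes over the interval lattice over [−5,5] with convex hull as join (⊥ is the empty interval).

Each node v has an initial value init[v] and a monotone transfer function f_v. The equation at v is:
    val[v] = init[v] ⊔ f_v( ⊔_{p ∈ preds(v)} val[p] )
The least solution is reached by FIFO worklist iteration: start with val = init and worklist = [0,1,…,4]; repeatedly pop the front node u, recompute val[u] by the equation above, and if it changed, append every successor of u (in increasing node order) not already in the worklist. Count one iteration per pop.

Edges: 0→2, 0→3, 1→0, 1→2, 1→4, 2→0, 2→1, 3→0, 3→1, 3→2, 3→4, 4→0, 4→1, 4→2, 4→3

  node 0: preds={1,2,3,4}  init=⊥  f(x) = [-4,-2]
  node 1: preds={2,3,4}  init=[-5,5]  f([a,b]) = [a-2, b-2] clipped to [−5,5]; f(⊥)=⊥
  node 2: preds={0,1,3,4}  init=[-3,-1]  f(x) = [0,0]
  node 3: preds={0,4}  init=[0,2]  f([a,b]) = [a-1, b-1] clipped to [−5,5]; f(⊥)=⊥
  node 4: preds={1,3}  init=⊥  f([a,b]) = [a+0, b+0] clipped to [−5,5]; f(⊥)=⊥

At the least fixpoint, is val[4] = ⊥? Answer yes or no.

no

Worklist (13 pops):
  #1 pop 0: in=[-5,5] → [-4,-2] (was ⊥); enqueue []
  #2 pop 1: in=[-3,2] → [-5,5] (no change)
  #3 pop 2: in=[-5,5] → [-3,0] (was [-3,-1]); enqueue [0,1]
  #4 pop 3: in=[-4,-2] → [-5,2] (was [0,2]); enqueue [2]
  #5 pop 4: in=[-5,5] → [-5,5] (was ⊥); enqueue [3]
  #6 pop 0: in=[-5,5] → [-4,-2] (no change)
  #7 pop 1: in=[-5,5] → [-5,5] (no change)
  #8 pop 2: in=[-5,5] → [-3,0] (no change)
  #9 pop 3: in=[-5,5] → [-5,4] (was [-5,2]); enqueue [0,1,2,4]
  #10 pop 0: in=[-5,5] → [-4,-2] (no change)
  #11 pop 1: in=[-5,5] → [-5,5] (no change)
  #12 pop 2: in=[-5,5] → [-3,0] (no change)
  #13 pop 4: in=[-5,5] → [-5,5] (no change)

Fixpoint:
  val[0] = [-4,-2]
  val[1] = [-5,5]
  val[2] = [-3,0]
  val[3] = [-5,4]
  val[4] = [-5,5]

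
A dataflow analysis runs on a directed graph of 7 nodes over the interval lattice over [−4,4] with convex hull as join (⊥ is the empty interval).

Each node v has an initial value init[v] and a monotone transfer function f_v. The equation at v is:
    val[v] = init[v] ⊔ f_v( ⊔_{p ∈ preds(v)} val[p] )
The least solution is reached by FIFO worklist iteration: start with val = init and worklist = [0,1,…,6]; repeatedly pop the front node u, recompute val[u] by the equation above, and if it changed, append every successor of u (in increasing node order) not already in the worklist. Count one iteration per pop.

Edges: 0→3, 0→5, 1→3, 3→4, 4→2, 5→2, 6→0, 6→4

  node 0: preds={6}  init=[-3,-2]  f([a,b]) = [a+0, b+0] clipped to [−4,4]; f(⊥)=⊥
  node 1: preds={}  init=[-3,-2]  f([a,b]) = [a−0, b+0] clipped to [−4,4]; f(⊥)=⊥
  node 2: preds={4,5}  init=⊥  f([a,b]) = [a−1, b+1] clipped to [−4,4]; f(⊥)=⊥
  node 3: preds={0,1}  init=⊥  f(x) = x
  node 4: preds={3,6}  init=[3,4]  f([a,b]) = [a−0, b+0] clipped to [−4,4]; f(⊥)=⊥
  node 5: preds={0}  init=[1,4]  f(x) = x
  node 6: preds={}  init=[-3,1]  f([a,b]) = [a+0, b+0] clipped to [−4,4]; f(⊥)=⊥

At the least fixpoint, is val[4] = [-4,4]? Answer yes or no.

Trace (8 dequeues):
  [1] u=0 | in [-3,1] | out [-3,1] | prev [-3,-2] | push {}
  [2] u=1 | in ⊥ | out [-3,-2] | ==
  [3] u=2 | in [1,4] | out [0,4] | prev ⊥ | push {}
  [4] u=3 | in [-3,1] | out [-3,1] | prev ⊥ | push {}
  [5] u=4 | in [-3,1] | out [-3,4] | prev [3,4] | push {2}
  [6] u=5 | in [-3,1] | out [-3,4] | prev [1,4] | push {}
  [7] u=6 | in ⊥ | out [-3,1] | ==
  [8] u=2 | in [-3,4] | out [-4,4] | prev [0,4] | push {}

Converged values:
  [0] [-3,1]
  [1] [-3,-2]
  [2] [-4,4]
  [3] [-3,1]
  [4] [-3,4]
  [5] [-3,4]
  [6] [-3,1]

no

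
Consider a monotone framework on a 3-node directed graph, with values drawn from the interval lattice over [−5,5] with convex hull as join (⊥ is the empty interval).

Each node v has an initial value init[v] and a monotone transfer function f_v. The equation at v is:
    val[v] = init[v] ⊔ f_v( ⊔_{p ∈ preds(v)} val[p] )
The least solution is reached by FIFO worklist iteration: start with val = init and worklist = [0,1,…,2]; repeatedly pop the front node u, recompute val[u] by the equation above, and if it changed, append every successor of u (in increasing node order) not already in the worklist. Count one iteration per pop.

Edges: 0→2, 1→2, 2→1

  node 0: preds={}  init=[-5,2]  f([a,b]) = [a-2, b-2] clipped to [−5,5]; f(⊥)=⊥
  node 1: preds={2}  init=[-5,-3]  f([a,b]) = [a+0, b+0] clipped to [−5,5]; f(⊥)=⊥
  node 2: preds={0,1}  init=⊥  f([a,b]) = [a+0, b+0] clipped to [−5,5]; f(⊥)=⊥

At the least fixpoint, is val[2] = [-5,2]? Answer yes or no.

yes

Trace (5 dequeues):
  [1] u=0 | in ⊥ | out [-5,2] | ==
  [2] u=1 | in ⊥ | out [-5,-3] | ==
  [3] u=2 | in [-5,2] | out [-5,2] | prev ⊥ | push {1}
  [4] u=1 | in [-5,2] | out [-5,2] | prev [-5,-3] | push {2}
  [5] u=2 | in [-5,2] | out [-5,2] | ==

Converged values:
  [0] [-5,2]
  [1] [-5,2]
  [2] [-5,2]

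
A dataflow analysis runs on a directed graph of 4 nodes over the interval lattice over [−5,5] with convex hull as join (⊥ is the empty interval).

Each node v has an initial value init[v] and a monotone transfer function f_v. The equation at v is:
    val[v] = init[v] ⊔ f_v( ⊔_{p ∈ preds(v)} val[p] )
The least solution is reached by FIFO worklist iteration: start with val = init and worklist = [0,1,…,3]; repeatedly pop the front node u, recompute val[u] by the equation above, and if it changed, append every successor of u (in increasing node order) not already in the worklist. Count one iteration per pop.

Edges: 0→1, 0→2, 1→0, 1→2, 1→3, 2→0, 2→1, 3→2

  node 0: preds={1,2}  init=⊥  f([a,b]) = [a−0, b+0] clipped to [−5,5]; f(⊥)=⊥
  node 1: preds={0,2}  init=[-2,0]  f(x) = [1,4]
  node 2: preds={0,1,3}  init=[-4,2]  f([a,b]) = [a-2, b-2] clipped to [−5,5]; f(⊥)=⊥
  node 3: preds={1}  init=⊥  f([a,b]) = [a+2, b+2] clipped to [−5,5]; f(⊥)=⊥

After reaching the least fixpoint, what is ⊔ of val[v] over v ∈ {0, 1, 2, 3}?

[-5,5]

Iteration log — 9 steps:
  step 1. node 0  ⊔preds=[-4,2]  new=[-4,2]  old=⊥  +wl: 
  step 2. node 1  ⊔preds=[-4,2]  new=[-2,4]  old=[-2,0]  +wl: 0
  step 3. node 2  ⊔preds=[-4,4]  new=[-5,2]  old=[-4,2]  +wl: 1
  step 4. node 3  ⊔preds=[-2,4]  new=[0,5]  old=⊥  +wl: 2
  step 5. node 0  ⊔preds=[-5,4]  new=[-5,4]  old=[-4,2]  +wl: 
  step 6. node 1  ⊔preds=[-5,4]  new=[-2,4]  stable
  step 7. node 2  ⊔preds=[-5,5]  new=[-5,3]  old=[-5,2]  +wl: 0,1
  step 8. node 0  ⊔preds=[-5,4]  new=[-5,4]  stable
  step 9. node 1  ⊔preds=[-5,4]  new=[-2,4]  stable

Least fixpoint reached:
  node 0: [-5,4]
  node 1: [-2,4]
  node 2: [-5,3]
  node 3: [0,5]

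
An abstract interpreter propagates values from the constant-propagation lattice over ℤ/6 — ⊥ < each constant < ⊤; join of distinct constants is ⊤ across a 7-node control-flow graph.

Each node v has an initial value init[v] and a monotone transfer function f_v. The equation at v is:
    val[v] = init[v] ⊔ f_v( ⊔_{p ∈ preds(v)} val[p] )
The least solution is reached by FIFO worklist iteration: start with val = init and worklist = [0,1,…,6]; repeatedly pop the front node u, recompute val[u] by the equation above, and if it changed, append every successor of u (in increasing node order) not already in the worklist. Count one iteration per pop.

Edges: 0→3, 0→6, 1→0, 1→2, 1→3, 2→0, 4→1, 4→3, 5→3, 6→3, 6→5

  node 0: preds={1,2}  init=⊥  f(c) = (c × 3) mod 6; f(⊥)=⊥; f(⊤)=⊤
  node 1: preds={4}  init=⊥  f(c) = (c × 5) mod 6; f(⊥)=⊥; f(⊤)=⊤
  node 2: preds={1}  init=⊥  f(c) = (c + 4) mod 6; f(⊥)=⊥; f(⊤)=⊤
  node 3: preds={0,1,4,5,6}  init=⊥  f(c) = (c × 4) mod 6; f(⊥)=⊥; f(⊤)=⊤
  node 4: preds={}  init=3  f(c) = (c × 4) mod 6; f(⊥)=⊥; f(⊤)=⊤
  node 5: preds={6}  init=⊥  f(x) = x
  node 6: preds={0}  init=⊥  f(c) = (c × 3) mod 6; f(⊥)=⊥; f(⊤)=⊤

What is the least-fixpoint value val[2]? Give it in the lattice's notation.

1

Trace (13 dequeues):
  [1] u=0 | in ⊥ | out ⊥ | ==
  [2] u=1 | in 3 | out 3 | prev ⊥ | push {0}
  [3] u=2 | in 3 | out 1 | prev ⊥ | push {}
  [4] u=3 | in 3 | out 0 | prev ⊥ | push {}
  [5] u=4 | in ⊥ | out 3 | ==
  [6] u=5 | in ⊥ | out ⊥ | ==
  [7] u=6 | in ⊥ | out ⊥ | ==
  [8] u=0 | in ⊤ | out ⊤ | prev ⊥ | push {3,6}
  [9] u=3 | in ⊤ | out ⊤ | prev 0 | push {}
  [10] u=6 | in ⊤ | out ⊤ | prev ⊥ | push {3,5}
  [11] u=3 | in ⊤ | out ⊤ | ==
  [12] u=5 | in ⊤ | out ⊤ | prev ⊥ | push {3}
  [13] u=3 | in ⊤ | out ⊤ | ==

Converged values:
  [0] ⊤
  [1] 3
  [2] 1
  [3] ⊤
  [4] 3
  [5] ⊤
  [6] ⊤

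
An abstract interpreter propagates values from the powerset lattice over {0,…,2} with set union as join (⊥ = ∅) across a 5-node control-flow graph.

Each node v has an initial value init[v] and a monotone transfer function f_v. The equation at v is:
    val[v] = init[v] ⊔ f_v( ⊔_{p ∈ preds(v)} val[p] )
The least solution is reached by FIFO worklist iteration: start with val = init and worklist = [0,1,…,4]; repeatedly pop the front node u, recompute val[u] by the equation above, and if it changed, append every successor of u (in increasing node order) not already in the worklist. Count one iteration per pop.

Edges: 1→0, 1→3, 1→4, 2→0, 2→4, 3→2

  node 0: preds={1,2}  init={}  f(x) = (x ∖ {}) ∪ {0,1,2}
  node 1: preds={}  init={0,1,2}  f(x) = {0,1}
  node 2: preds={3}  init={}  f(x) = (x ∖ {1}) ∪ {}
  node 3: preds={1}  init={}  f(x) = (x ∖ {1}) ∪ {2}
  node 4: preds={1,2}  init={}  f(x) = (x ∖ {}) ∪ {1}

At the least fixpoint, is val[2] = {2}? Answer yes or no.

Trace (8 dequeues):
  [1] u=0 | in {0,1,2} | out {0,1,2} | prev {} | push {}
  [2] u=1 | in {} | out {0,1,2} | ==
  [3] u=2 | in {} | out {} | ==
  [4] u=3 | in {0,1,2} | out {0,2} | prev {} | push {2}
  [5] u=4 | in {0,1,2} | out {0,1,2} | prev {} | push {}
  [6] u=2 | in {0,2} | out {0,2} | prev {} | push {0,4}
  [7] u=0 | in {0,1,2} | out {0,1,2} | ==
  [8] u=4 | in {0,1,2} | out {0,1,2} | ==

Converged values:
  [0] {0,1,2}
  [1] {0,1,2}
  [2] {0,2}
  [3] {0,2}
  [4] {0,1,2}

no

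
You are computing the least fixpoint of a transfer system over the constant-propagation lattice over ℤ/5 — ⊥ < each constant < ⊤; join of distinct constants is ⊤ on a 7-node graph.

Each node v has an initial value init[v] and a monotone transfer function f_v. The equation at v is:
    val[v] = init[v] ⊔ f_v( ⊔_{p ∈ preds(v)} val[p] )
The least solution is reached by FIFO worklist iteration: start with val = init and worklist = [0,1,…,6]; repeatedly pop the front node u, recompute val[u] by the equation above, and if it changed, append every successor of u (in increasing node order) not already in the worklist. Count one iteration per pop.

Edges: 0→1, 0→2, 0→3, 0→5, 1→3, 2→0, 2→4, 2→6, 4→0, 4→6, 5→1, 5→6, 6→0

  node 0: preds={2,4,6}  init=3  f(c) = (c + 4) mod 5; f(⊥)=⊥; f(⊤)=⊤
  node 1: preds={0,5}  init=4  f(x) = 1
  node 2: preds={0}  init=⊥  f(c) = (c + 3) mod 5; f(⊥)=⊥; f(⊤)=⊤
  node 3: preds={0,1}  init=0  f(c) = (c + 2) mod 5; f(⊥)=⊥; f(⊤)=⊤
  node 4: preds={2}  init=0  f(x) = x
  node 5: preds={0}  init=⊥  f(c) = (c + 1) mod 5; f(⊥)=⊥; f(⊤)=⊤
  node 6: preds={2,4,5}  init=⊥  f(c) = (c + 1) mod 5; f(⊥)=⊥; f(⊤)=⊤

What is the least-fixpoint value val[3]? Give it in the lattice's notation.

⊤

Worklist (9 pops):
  #1 pop 0: in=0 → ⊤ (was 3); enqueue []
  #2 pop 1: in=⊤ → ⊤ (was 4); enqueue []
  #3 pop 2: in=⊤ → ⊤ (was ⊥); enqueue [0]
  #4 pop 3: in=⊤ → ⊤ (was 0); enqueue []
  #5 pop 4: in=⊤ → ⊤ (was 0); enqueue []
  #6 pop 5: in=⊤ → ⊤ (was ⊥); enqueue [1]
  #7 pop 6: in=⊤ → ⊤ (was ⊥); enqueue []
  #8 pop 0: in=⊤ → ⊤ (no change)
  #9 pop 1: in=⊤ → ⊤ (no change)

Fixpoint:
  val[0] = ⊤
  val[1] = ⊤
  val[2] = ⊤
  val[3] = ⊤
  val[4] = ⊤
  val[5] = ⊤
  val[6] = ⊤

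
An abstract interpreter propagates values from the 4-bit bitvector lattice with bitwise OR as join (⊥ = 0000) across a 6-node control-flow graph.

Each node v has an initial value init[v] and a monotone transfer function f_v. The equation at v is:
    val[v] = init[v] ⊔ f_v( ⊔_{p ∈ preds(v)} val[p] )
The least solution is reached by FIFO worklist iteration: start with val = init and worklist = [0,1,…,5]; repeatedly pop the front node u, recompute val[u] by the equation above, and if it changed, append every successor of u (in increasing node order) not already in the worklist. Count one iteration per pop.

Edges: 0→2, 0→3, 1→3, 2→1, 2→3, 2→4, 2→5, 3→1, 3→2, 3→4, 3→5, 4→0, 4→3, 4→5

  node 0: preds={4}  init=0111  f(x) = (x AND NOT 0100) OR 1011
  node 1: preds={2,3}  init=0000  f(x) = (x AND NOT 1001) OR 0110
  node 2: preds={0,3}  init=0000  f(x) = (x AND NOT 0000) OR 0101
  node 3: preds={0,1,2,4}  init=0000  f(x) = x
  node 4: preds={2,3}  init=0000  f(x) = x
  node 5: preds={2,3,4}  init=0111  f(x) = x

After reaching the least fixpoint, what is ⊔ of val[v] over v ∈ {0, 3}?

Worklist (10 pops):
  #1 pop 0: in=0000 → 1111 (was 0111); enqueue []
  #2 pop 1: in=0000 → 0110 (was 0000); enqueue []
  #3 pop 2: in=1111 → 1111 (was 0000); enqueue [1]
  #4 pop 3: in=1111 → 1111 (was 0000); enqueue [2]
  #5 pop 4: in=1111 → 1111 (was 0000); enqueue [0,3]
  #6 pop 5: in=1111 → 1111 (was 0111); enqueue []
  #7 pop 1: in=1111 → 0110 (no change)
  #8 pop 2: in=1111 → 1111 (no change)
  #9 pop 0: in=1111 → 1111 (no change)
  #10 pop 3: in=1111 → 1111 (no change)

Fixpoint:
  val[0] = 1111
  val[1] = 0110
  val[2] = 1111
  val[3] = 1111
  val[4] = 1111
  val[5] = 1111

1111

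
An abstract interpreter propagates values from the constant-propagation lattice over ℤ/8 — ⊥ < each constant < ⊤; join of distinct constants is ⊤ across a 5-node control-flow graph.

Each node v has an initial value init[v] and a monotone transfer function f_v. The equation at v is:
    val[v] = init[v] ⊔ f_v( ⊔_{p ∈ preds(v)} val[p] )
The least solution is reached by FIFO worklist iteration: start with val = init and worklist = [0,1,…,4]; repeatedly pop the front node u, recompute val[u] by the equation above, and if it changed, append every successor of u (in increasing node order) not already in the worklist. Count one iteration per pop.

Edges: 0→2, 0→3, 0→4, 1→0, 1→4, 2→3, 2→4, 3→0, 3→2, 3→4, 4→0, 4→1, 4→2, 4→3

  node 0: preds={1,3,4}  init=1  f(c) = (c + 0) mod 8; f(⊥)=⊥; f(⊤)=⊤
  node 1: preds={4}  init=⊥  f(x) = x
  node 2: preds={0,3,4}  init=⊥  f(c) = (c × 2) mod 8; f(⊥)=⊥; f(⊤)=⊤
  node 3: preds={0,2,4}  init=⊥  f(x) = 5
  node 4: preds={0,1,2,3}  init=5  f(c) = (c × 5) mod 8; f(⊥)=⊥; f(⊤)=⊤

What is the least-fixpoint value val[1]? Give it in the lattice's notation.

⊤

Iteration log — 11 steps:
  step 1. node 0  ⊔preds=5  new=⊤  old=1  +wl: 
  step 2. node 1  ⊔preds=5  new=5  old=⊥  +wl: 0
  step 3. node 2  ⊔preds=⊤  new=⊤  old=⊥  +wl: 
  step 4. node 3  ⊔preds=⊤  new=5  old=⊥  +wl: 2
  step 5. node 4  ⊔preds=⊤  new=⊤  old=5  +wl: 1,3
  step 6. node 0  ⊔preds=⊤  new=⊤  stable
  step 7. node 2  ⊔preds=⊤  new=⊤  stable
  step 8. node 1  ⊔preds=⊤  new=⊤  old=5  +wl: 0,4
  step 9. node 3  ⊔preds=⊤  new=5  stable
  step 10. node 0  ⊔preds=⊤  new=⊤  stable
  step 11. node 4  ⊔preds=⊤  new=⊤  stable

Least fixpoint reached:
  node 0: ⊤
  node 1: ⊤
  node 2: ⊤
  node 3: 5
  node 4: ⊤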